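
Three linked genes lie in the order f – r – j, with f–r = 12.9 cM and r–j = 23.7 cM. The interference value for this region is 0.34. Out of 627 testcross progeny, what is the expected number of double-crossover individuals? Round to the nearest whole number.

13

Map distances give recombination frequencies of 0.129 and 0.237 for the two intervals.
With interference 0.34 (so coincidence = 0.66), expected double-crossover frequency = 0.129 × 0.237 × 0.66 = 0.02018.
Expected number = 0.02018 × 627 = 12.65 ≈ 13.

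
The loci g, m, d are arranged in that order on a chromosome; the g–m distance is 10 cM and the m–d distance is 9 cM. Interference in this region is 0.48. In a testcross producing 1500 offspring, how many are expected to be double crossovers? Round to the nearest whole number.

7

Map distances give recombination frequencies of 0.100 and 0.090 for the two intervals.
With interference 0.48 (so coincidence = 0.52), expected double-crossover frequency = 0.100 × 0.090 × 0.52 = 0.00468.
Expected number = 0.00468 × 1500 = 7.02 ≈ 7.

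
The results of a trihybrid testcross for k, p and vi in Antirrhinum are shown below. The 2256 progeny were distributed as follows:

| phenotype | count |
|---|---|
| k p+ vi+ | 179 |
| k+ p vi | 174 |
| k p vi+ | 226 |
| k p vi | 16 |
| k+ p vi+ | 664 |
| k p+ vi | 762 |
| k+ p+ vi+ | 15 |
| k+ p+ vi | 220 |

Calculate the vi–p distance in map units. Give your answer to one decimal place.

The two most frequent reciprocal classes, k+ p vi+ and k p+ vi, are the parental types, so the F1 was k+ p vi+ / k p+ vi.
The two rarest classes, k+ p+ vi+ and k p vi, are the double crossovers. Comparing them with the parentals, only the p allele has switched, so p is the middle locus and the order is vi – p – k.
Crossovers in the vi–p interval produce the single-crossover classes k+ p vi and k p+ vi+ (174 + 179 = 353) plus the double crossovers (31).
RF(vi–p) = (353 + 31) / 2256 = 384/2256 = 0.1702 → 17.0 map units.

17.0 map units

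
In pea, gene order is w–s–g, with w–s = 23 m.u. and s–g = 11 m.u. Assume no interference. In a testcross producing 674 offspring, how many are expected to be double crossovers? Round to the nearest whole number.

17

Map distances give recombination frequencies of 0.230 and 0.110 for the two intervals.
With no interference, expected double-crossover frequency = 0.230 × 0.110 = 0.02530.
Expected number = 0.02530 × 674 = 17.05 ≈ 17.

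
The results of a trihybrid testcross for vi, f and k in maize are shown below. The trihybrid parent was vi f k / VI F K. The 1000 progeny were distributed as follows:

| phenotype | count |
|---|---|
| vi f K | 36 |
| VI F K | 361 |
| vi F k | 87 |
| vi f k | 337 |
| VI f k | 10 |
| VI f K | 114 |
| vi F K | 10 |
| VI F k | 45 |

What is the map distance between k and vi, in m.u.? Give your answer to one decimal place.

The two rarest classes, VI f k and vi F K, are the double crossovers. Comparing them with the parentals, only the vi allele has switched, so vi is the middle locus and the order is k – vi – f.
Crossovers in the k–vi interval produce the single-crossover classes vi f K and VI F k (36 + 45 = 81) plus the double crossovers (20).
RF(k–vi) = (81 + 20) / 1000 = 101/1000 = 0.1010 → 10.1 m.u.

10.1 m.u.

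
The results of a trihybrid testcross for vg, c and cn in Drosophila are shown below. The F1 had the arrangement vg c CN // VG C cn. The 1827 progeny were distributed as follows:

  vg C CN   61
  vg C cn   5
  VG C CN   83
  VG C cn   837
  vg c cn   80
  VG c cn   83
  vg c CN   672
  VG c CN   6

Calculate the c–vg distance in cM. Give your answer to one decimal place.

8.5 cM

The two rarest classes, VG c CN and vg C cn, are the double crossovers. Comparing them with the parentals, only the vg allele has switched, so vg is the middle locus and the order is cn – vg – c.
Crossovers in the vg–c interval produce the single-crossover classes vg C CN and VG c cn (61 + 83 = 144) plus the double crossovers (11).
RF(vg–c) = (144 + 11) / 1827 = 155/1827 = 0.0848 → 8.5 cM.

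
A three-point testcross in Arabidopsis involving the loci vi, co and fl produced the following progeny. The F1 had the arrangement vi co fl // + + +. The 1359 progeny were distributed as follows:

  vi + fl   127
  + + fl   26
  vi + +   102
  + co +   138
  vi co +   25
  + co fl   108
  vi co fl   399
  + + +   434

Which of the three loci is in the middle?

The two rarest classes, vi co + and + + fl, are the double crossovers. Comparing them with the parentals, only the fl allele has switched, so fl is the middle locus and the order is co – fl – vi.

fl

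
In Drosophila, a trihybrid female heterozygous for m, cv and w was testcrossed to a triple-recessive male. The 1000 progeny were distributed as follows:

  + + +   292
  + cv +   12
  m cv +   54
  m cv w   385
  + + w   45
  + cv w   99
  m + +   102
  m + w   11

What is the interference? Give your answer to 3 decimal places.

0.158

The two most frequent reciprocal classes, + + + and m cv w, are the parental types, so the F1 was + + + / m cv w.
The two rarest classes, + cv + and m + w, are the double crossovers. Comparing them with the parentals, only the cv allele has switched, so cv is the middle locus and the order is w – cv – m.
w–cv: (99 + 23)/1000 = 0.1220; cv–m: (201 + 23)/1000 = 0.2240.
Expected DCO frequency = 0.1220 × 0.2240 ≈ 0.02733; observed = 23/1000 ≈ 0.02300.
Coefficient of coincidence = 0.02300/0.02733 ≈ 0.842; interference = 1 − 0.842 = 0.158.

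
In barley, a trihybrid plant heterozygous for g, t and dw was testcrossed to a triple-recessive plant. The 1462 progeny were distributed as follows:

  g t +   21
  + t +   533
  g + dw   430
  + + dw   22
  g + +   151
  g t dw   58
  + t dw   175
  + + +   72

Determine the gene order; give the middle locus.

The two most frequent reciprocal classes, g + dw and + t +, are the parental types, so the F1 was g + dw / + t +.
The two rarest classes, + + dw and g t +, are the double crossovers. Comparing them with the parentals, only the g allele has switched, so g is the middle locus and the order is t – g – dw.

g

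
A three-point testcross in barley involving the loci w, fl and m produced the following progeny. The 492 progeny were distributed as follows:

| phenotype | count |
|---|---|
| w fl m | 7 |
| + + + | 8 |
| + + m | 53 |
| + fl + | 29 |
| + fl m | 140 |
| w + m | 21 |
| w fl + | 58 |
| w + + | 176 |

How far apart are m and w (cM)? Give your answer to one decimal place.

13.2 cM

The two most frequent reciprocal classes, w + + and + fl m, are the parental types, so the F1 was w + + / + fl m.
The two rarest classes, + + + and w fl m, are the double crossovers. Comparing them with the parentals, only the w allele has switched, so w is the middle locus and the order is m – w – fl.
Crossovers in the m–w interval produce the single-crossover classes w + m and + fl + (21 + 29 = 50) plus the double crossovers (15).
RF(m–w) = (50 + 15) / 492 = 65/492 = 0.1321 → 13.2 cM.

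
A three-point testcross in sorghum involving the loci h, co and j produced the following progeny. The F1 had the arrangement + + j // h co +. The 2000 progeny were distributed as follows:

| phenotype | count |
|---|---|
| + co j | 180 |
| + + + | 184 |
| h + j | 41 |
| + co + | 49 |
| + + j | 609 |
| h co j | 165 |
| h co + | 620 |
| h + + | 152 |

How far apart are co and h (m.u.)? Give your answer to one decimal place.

The two rarest classes, h + j and + co +, are the double crossovers. Comparing them with the parentals, only the h allele has switched, so h is the middle locus and the order is co – h – j.
Crossovers in the co–h interval produce the single-crossover classes + co j and h + + (180 + 152 = 332) plus the double crossovers (90).
RF(co–h) = (332 + 90) / 2000 = 422/2000 = 0.2110 → 21.1 m.u.

21.1 m.u.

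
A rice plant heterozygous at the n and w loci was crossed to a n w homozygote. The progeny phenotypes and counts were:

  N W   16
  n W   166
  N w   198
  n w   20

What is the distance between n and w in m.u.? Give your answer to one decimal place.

9.0 m.u.

The two most frequent classes, N w (198) and n W (166), are the parental types, so the F1 was N w / n W.
The recombinant classes are N W and n w: 16 + 20 = 36.
Recombination frequency = 36/400 = 0.0900 ≈ 9.0%, i.e. 9.0 m.u.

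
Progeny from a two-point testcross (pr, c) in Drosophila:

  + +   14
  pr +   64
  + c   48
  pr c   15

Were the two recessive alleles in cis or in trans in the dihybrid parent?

trans

The two most frequent classes are + c (48) and pr + (64); these are the parental (non-recombinant) types.
So the F1 carried + c on one chromosome and pr + on the other — the recessive alleles are on opposite chromosomes (trans / repulsion).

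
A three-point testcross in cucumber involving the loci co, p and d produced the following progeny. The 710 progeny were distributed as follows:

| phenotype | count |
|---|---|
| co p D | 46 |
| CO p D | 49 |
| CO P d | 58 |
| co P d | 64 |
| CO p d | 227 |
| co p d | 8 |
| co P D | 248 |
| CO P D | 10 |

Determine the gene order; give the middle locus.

The two most frequent reciprocal classes, CO p d and co P D, are the parental types, so the F1 was CO p d / co P D.
The two rarest classes, co p d and CO P D, are the double crossovers. Comparing them with the parentals, only the co allele has switched, so co is the middle locus and the order is d – co – p.

co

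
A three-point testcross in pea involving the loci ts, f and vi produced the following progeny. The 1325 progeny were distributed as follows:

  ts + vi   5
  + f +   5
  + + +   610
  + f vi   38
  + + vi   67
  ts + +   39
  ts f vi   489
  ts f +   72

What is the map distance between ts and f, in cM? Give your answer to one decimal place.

6.6 cM

The two most frequent reciprocal classes, ts f vi and + + +, are the parental types, so the F1 was ts f vi / + + +.
The two rarest classes, ts + vi and + f +, are the double crossovers. Comparing them with the parentals, only the f allele has switched, so f is the middle locus and the order is vi – f – ts.
Crossovers in the f–ts interval produce the single-crossover classes + f vi and ts + + (38 + 39 = 77) plus the double crossovers (10).
RF(f–ts) = (77 + 10) / 1325 = 87/1325 = 0.0657 → 6.6 cM.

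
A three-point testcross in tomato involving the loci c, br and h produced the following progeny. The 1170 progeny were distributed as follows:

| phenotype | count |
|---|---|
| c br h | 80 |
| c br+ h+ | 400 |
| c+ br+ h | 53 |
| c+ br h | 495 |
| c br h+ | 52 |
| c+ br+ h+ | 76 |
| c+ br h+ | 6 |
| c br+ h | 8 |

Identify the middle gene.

The two most frequent reciprocal classes, c+ br h and c br+ h+, are the parental types, so the F1 was c+ br h / c br+ h+.
The two rarest classes, c+ br h+ and c br+ h, are the double crossovers. Comparing them with the parentals, only the h allele has switched, so h is the middle locus and the order is c – h – br.

h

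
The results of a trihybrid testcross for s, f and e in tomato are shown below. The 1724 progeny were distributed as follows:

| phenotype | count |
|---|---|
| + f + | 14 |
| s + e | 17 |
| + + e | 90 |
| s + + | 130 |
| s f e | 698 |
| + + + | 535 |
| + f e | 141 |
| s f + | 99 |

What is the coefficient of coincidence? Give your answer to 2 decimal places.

0.80

The two most frequent reciprocal classes, + + + and s f e, are the parental types, so the F1 was + + + / s f e.
The two rarest classes, + f + and s + e, are the double crossovers. Comparing them with the parentals, only the f allele has switched, so f is the middle locus and the order is e – f – s.
e–f: (189 + 31)/1724 = 0.1276; f–s: (271 + 31)/1724 = 0.1752.
Expected DCO frequency = 0.1276 × 0.1752 ≈ 0.02236; observed = 31/1724 ≈ 0.01798.
Coefficient of coincidence = 0.01798/0.02236 ≈ 0.80.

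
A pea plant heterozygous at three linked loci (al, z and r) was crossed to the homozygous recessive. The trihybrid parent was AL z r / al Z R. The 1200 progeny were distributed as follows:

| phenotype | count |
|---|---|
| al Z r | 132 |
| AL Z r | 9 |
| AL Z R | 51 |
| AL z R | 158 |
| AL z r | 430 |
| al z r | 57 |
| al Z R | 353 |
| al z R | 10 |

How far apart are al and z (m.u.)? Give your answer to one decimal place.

10.6 m.u.

The two rarest classes, AL Z r and al z R, are the double crossovers. Comparing them with the parentals, only the z allele has switched, so z is the middle locus and the order is r – z – al.
Crossovers in the z–al interval produce the single-crossover classes al z r and AL Z R (57 + 51 = 108) plus the double crossovers (19).
RF(z–al) = (108 + 19) / 1200 = 127/1200 = 0.1058 → 10.6 m.u.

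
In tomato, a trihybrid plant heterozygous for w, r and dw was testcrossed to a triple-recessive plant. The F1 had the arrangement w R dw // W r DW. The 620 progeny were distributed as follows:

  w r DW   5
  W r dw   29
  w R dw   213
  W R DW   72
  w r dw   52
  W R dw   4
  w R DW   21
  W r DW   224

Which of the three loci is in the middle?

The two rarest classes, W R dw and w r DW, are the double crossovers. Comparing them with the parentals, only the w allele has switched, so w is the middle locus and the order is dw – w – r.

w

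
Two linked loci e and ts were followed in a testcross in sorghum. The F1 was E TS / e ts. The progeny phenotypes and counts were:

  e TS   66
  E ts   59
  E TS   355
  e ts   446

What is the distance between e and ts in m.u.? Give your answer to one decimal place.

13.5 m.u.

The recombinant classes are E ts and e TS: 59 + 66 = 125.
Recombination frequency = 125/926 = 0.1350 ≈ 13.5%, i.e. 13.5 m.u.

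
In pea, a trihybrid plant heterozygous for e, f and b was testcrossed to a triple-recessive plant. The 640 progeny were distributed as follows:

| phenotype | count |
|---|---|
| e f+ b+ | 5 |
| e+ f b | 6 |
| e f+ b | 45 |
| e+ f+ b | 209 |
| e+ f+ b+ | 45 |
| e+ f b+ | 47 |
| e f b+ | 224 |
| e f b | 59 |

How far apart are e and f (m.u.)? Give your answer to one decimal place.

The two most frequent reciprocal classes, e f b+ and e+ f+ b, are the parental types, so the F1 was e f b+ / e+ f+ b.
The two rarest classes, e f+ b+ and e+ f b, are the double crossovers. Comparing them with the parentals, only the f allele has switched, so f is the middle locus and the order is b – f – e.
Crossovers in the f–e interval produce the single-crossover classes e+ f b+ and e f+ b (47 + 45 = 92) plus the double crossovers (11).
RF(f–e) = (92 + 11) / 640 = 103/640 = 0.1609 → 16.1 m.u.

16.1 m.u.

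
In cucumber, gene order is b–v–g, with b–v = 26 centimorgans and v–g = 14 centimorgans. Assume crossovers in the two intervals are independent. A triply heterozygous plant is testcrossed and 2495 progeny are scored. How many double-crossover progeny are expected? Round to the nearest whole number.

91

Map distances give recombination frequencies of 0.260 and 0.140 for the two intervals.
With no interference, expected double-crossover frequency = 0.260 × 0.140 = 0.03640.
Expected number = 0.03640 × 2495 = 90.82 ≈ 91.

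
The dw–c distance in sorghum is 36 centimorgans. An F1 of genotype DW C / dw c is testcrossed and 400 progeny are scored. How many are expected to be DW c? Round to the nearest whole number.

72

A map distance of 36 centimorgans corresponds to a recombination frequency of 0.360.
The F1 is DW C / dw c, so DW c is a recombinant gamete class with expected frequency r/2 = 0.360/2 = 0.1800.
Expected number = 0.1800 × 400 = 72.00 ≈ 72.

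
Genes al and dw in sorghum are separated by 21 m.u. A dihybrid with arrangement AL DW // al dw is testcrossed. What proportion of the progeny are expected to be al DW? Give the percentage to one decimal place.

A map distance of 21 m.u. corresponds to a recombination frequency of 0.210.
The F1 is AL DW / al dw, so al DW is a recombinant gamete class with expected frequency r/2 = 0.210/2 = 0.1050.
That is 0.1050 = 10.5% of the progeny.

10.5%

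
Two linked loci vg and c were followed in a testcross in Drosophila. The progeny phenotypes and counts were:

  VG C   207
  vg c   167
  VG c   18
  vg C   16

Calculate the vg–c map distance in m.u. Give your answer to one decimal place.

8.3 m.u.

The two most frequent classes, VG C (207) and vg c (167), are the parental types, so the F1 was VG C / vg c.
The recombinant classes are VG c and vg C: 18 + 16 = 34.
Recombination frequency = 34/408 = 0.0833 ≈ 8.3%, i.e. 8.3 m.u.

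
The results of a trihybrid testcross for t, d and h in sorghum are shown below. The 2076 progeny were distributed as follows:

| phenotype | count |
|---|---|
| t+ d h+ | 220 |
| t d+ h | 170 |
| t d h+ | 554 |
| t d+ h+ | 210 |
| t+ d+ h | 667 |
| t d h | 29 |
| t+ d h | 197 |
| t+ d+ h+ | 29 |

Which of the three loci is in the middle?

The two most frequent reciprocal classes, t d h+ and t+ d+ h, are the parental types, so the F1 was t d h+ / t+ d+ h.
The two rarest classes, t d h and t+ d+ h+, are the double crossovers. Comparing them with the parentals, only the h allele has switched, so h is the middle locus and the order is t – h – d.

h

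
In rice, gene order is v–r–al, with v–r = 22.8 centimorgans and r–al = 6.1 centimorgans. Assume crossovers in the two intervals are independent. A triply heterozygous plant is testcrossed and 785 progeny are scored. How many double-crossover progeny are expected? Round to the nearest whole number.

Map distances give recombination frequencies of 0.228 and 0.061 for the two intervals.
With no interference, expected double-crossover frequency = 0.228 × 0.061 = 0.01391.
Expected number = 0.01391 × 785 = 10.92 ≈ 11.

11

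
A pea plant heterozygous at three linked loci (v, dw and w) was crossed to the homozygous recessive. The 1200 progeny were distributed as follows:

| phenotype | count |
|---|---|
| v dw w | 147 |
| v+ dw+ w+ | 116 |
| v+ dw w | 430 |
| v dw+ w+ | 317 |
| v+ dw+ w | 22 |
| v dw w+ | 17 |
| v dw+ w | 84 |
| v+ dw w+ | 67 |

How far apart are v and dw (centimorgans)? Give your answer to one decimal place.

The two most frequent reciprocal classes, v+ dw w and v dw+ w+, are the parental types, so the F1 was v+ dw w / v dw+ w+.
The two rarest classes, v+ dw+ w and v dw w+, are the double crossovers. Comparing them with the parentals, only the dw allele has switched, so dw is the middle locus and the order is w – dw – v.
Crossovers in the dw–v interval produce the single-crossover classes v dw w and v+ dw+ w+ (147 + 116 = 263) plus the double crossovers (39).
RF(dw–v) = (263 + 39) / 1200 = 302/1200 = 0.2517 → 25.2 centimorgans.

25.2 centimorgans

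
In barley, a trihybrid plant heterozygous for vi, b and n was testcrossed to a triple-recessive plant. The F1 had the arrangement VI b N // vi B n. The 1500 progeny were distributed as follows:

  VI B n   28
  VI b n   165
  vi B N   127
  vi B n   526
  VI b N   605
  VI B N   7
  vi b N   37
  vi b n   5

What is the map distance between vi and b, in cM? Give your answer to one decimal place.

5.1 cM

The two rarest classes, VI B N and vi b n, are the double crossovers. Comparing them with the parentals, only the b allele has switched, so b is the middle locus and the order is n – b – vi.
Crossovers in the b–vi interval produce the single-crossover classes vi b N and VI B n (37 + 28 = 65) plus the double crossovers (12).
RF(b–vi) = (65 + 12) / 1500 = 77/1500 = 0.0513 → 5.1 cM.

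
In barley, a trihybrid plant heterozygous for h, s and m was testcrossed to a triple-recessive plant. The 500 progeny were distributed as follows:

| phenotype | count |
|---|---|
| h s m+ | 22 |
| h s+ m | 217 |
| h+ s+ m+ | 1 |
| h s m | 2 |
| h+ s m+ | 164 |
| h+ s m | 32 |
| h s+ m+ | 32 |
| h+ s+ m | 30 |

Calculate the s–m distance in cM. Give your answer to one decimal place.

13.4 cM

The two most frequent reciprocal classes, h+ s m+ and h s+ m, are the parental types, so the F1 was h+ s m+ / h s+ m.
The two rarest classes, h+ s+ m+ and h s m, are the double crossovers. Comparing them with the parentals, only the s allele has switched, so s is the middle locus and the order is h – s – m.
Crossovers in the s–m interval produce the single-crossover classes h+ s m and h s+ m+ (32 + 32 = 64) plus the double crossovers (3).
RF(s–m) = (64 + 3) / 500 = 67/500 = 0.1340 → 13.4 cM.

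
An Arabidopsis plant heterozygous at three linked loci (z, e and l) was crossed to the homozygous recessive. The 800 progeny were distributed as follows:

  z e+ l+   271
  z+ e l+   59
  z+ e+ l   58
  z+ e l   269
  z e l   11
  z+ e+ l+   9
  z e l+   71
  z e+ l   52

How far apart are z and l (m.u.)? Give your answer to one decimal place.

The two most frequent reciprocal classes, z e+ l+ and z+ e l, are the parental types, so the F1 was z e+ l+ / z+ e l.
The two rarest classes, z+ e+ l+ and z e l, are the double crossovers. Comparing them with the parentals, only the z allele has switched, so z is the middle locus and the order is e – z – l.
Crossovers in the z–l interval produce the single-crossover classes z e+ l and z+ e l+ (52 + 59 = 111) plus the double crossovers (20).
RF(z–l) = (111 + 20) / 800 = 131/800 = 0.1638 → 16.4 m.u.

16.4 m.u.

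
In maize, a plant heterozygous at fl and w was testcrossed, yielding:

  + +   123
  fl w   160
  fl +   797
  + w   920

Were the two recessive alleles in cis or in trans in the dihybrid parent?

The two most frequent classes are + w (920) and fl + (797); these are the parental (non-recombinant) types.
So the F1 carried + w on one chromosome and fl + on the other — the recessive alleles are on opposite chromosomes (trans / repulsion).

trans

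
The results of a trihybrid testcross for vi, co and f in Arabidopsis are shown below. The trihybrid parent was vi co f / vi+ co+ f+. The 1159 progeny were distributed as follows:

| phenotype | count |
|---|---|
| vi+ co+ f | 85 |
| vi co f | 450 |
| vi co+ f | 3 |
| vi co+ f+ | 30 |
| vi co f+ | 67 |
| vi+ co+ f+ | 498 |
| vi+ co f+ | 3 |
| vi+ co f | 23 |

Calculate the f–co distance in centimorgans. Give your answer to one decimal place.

The two rarest classes, vi co+ f and vi+ co f+, are the double crossovers. Comparing them with the parentals, only the co allele has switched, so co is the middle locus and the order is vi – co – f.
Crossovers in the co–f interval produce the single-crossover classes vi co f+ and vi+ co+ f (67 + 85 = 152) plus the double crossovers (6).
RF(co–f) = (152 + 6) / 1159 = 158/1159 = 0.1363 → 13.6 centimorgans.

13.6 centimorgans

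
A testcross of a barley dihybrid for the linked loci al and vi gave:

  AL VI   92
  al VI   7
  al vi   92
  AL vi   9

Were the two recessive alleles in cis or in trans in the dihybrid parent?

The two most frequent classes are AL VI (92) and al vi (92); these are the parental (non-recombinant) types.
So the F1 carried AL VI on one chromosome and al vi on the other — the recessive alleles are on the same chromosome (cis / coupling).

cis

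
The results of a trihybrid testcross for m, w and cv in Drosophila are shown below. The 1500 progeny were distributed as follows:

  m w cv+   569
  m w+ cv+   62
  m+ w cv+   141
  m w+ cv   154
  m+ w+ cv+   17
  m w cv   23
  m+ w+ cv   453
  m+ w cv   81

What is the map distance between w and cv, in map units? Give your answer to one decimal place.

12.2 map units

The two most frequent reciprocal classes, m w cv+ and m+ w+ cv, are the parental types, so the F1 was m w cv+ / m+ w+ cv.
The two rarest classes, m w cv and m+ w+ cv+, are the double crossovers. Comparing them with the parentals, only the cv allele has switched, so cv is the middle locus and the order is m – cv – w.
Crossovers in the cv–w interval produce the single-crossover classes m w+ cv+ and m+ w cv (62 + 81 = 143) plus the double crossovers (40).
RF(cv–w) = (143 + 40) / 1500 = 183/1500 = 0.1220 → 12.2 map units.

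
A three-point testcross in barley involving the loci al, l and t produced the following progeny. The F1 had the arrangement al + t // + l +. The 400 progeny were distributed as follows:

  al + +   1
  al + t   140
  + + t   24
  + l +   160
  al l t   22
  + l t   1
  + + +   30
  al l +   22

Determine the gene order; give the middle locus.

t

The two rarest classes, al + + and + l t, are the double crossovers. Comparing them with the parentals, only the t allele has switched, so t is the middle locus and the order is al – t – l.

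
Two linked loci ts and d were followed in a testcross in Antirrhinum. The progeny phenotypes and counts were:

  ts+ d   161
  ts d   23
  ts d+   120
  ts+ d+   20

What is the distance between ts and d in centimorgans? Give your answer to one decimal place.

The two most frequent classes, ts+ d (161) and ts d+ (120), are the parental types, so the F1 was ts+ d / ts d+.
The recombinant classes are ts+ d+ and ts d: 20 + 23 = 43.
Recombination frequency = 43/324 = 0.1327 ≈ 13.3%, i.e. 13.3 centimorgans.

13.3 centimorgans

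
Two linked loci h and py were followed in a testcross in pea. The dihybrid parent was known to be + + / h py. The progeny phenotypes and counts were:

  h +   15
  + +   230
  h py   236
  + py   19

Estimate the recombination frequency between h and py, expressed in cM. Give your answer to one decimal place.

The recombinant classes are + py and h +: 19 + 15 = 34.
Recombination frequency = 34/500 = 0.0680 ≈ 6.8%, i.e. 6.8 cM.

6.8 cM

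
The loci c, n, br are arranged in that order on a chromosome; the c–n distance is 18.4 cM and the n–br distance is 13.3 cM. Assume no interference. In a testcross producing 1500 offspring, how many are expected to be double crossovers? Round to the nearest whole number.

Map distances give recombination frequencies of 0.184 and 0.133 for the two intervals.
With no interference, expected double-crossover frequency = 0.184 × 0.133 = 0.02447.
Expected number = 0.02447 × 1500 = 36.71 ≈ 37.

37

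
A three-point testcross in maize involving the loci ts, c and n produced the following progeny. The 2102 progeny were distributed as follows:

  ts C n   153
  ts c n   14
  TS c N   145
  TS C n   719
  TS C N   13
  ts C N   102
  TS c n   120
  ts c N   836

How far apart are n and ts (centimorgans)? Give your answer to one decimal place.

The two most frequent reciprocal classes, TS C n and ts c N, are the parental types, so the F1 was TS C n / ts c N.
The two rarest classes, TS C N and ts c n, are the double crossovers. Comparing them with the parentals, only the n allele has switched, so n is the middle locus and the order is ts – n – c.
Crossovers in the ts–n interval produce the single-crossover classes ts C n and TS c N (153 + 145 = 298) plus the double crossovers (27).
RF(ts–n) = (298 + 27) / 2102 = 325/2102 = 0.1546 → 15.5 centimorgans.

15.5 centimorgans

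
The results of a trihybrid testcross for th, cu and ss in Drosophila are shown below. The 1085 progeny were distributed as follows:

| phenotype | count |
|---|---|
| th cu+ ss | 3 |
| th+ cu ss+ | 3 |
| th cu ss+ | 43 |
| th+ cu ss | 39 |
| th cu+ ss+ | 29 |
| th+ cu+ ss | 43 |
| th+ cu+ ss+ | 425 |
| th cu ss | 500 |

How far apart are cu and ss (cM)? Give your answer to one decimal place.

8.5 cM

The two most frequent reciprocal classes, th cu ss and th+ cu+ ss+, are the parental types, so the F1 was th cu ss / th+ cu+ ss+.
The two rarest classes, th cu+ ss and th+ cu ss+, are the double crossovers. Comparing them with the parentals, only the cu allele has switched, so cu is the middle locus and the order is th – cu – ss.
Crossovers in the cu–ss interval produce the single-crossover classes th cu ss+ and th+ cu+ ss (43 + 43 = 86) plus the double crossovers (6).
RF(cu–ss) = (86 + 6) / 1085 = 92/1085 = 0.0848 → 8.5 cM.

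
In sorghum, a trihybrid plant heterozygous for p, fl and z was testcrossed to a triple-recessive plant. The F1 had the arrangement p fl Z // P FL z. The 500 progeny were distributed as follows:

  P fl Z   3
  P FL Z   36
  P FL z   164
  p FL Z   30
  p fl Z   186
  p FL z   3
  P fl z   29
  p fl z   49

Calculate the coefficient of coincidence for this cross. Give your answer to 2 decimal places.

The two rarest classes, P fl Z and p FL z, are the double crossovers. Comparing them with the parentals, only the p allele has switched, so p is the middle locus and the order is fl – p – z.
fl–p: (59 + 6)/500 = 0.1300; p–z: (85 + 6)/500 = 0.1820.
Expected DCO frequency = 0.1300 × 0.1820 ≈ 0.02366; observed = 6/500 ≈ 0.01200.
Coefficient of coincidence = 0.01200/0.02366 ≈ 0.51.

0.51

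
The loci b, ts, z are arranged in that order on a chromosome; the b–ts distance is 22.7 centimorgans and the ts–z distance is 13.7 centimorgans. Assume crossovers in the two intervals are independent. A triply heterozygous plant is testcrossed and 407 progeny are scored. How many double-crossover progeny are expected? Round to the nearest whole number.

Map distances give recombination frequencies of 0.227 and 0.137 for the two intervals.
With no interference, expected double-crossover frequency = 0.227 × 0.137 = 0.03110.
Expected number = 0.03110 × 407 = 12.66 ≈ 13.

13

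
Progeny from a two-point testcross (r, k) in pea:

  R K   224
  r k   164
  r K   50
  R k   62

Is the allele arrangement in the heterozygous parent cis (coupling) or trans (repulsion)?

cis

The two most frequent classes are R K (224) and r k (164); these are the parental (non-recombinant) types.
So the F1 carried R K on one chromosome and r k on the other — the recessive alleles are on the same chromosome (cis / coupling).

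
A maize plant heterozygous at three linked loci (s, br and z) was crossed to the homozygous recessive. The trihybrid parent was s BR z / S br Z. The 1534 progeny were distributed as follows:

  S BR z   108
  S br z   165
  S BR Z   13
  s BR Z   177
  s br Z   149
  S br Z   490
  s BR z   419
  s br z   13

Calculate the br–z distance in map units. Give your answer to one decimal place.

The two rarest classes, s br z and S BR Z, are the double crossovers. Comparing them with the parentals, only the br allele has switched, so br is the middle locus and the order is s – br – z.
Crossovers in the br–z interval produce the single-crossover classes s BR Z and S br z (177 + 165 = 342) plus the double crossovers (26).
RF(br–z) = (342 + 26) / 1534 = 368/1534 = 0.2399 → 24.0 map units.

24.0 map units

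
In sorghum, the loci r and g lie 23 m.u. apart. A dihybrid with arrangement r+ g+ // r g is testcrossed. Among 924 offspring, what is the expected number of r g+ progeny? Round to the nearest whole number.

106

A map distance of 23 m.u. corresponds to a recombination frequency of 0.230.
The F1 is r+ g+ / r g, so r g+ is a recombinant gamete class with expected frequency r/2 = 0.230/2 = 0.1150.
Expected number = 0.1150 × 924 = 106.26 ≈ 106.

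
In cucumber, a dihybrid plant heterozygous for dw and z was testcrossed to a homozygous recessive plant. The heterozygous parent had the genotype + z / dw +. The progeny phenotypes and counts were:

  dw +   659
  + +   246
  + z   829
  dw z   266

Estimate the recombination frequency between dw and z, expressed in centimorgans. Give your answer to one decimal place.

25.6 centimorgans

The recombinant classes are + + and dw z: 246 + 266 = 512.
Recombination frequency = 512/2000 = 0.2560 ≈ 25.6%, i.e. 25.6 centimorgans.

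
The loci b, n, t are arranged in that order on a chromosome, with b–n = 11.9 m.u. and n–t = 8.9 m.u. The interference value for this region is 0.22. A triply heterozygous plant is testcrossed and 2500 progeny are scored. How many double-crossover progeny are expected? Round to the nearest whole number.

Map distances give recombination frequencies of 0.119 and 0.089 for the two intervals.
With interference 0.22 (so coincidence = 0.78), expected double-crossover frequency = 0.119 × 0.089 × 0.78 = 0.00826.
Expected number = 0.00826 × 2500 = 20.65 ≈ 21.

21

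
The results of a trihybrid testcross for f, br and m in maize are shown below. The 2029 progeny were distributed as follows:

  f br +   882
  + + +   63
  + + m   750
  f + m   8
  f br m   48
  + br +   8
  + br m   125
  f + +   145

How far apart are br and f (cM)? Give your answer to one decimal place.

14.1 cM

The two most frequent reciprocal classes, f br + and + + m, are the parental types, so the F1 was f br + / + + m.
The two rarest classes, + br + and f + m, are the double crossovers. Comparing them with the parentals, only the f allele has switched, so f is the middle locus and the order is m – f – br.
Crossovers in the f–br interval produce the single-crossover classes f + + and + br m (145 + 125 = 270) plus the double crossovers (16).
RF(f–br) = (270 + 16) / 2029 = 286/2029 = 0.1410 → 14.1 cM.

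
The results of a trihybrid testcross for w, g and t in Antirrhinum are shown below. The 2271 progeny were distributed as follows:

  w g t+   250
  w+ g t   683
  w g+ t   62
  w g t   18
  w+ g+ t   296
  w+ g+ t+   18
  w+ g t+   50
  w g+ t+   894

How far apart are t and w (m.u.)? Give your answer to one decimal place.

The two most frequent reciprocal classes, w+ g t and w g+ t+, are the parental types, so the F1 was w+ g t / w g+ t+.
The two rarest classes, w g t and w+ g+ t+, are the double crossovers. Comparing them with the parentals, only the w allele has switched, so w is the middle locus and the order is g – w – t.
Crossovers in the w–t interval produce the single-crossover classes w+ g t+ and w g+ t (50 + 62 = 112) plus the double crossovers (36).
RF(w–t) = (112 + 36) / 2271 = 148/2271 = 0.0652 → 6.5 m.u.

6.5 m.u.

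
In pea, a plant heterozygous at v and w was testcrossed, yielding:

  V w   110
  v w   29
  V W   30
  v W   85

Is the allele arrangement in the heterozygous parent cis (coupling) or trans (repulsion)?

The two most frequent classes are V w (110) and v W (85); these are the parental (non-recombinant) types.
So the F1 carried V w on one chromosome and v W on the other — the recessive alleles are on opposite chromosomes (trans / repulsion).

trans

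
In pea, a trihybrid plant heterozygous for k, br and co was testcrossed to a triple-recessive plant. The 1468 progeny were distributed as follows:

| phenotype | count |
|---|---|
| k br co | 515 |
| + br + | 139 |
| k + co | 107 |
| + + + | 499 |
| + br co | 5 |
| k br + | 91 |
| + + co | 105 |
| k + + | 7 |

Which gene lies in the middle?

k

The two most frequent reciprocal classes, k br co and + + +, are the parental types, so the F1 was k br co / + + +.
The two rarest classes, + br co and k + +, are the double crossovers. Comparing them with the parentals, only the k allele has switched, so k is the middle locus and the order is br – k – co.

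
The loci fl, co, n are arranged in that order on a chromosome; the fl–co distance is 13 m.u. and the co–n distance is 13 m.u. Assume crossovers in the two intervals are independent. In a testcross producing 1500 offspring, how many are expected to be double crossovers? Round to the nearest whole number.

25

Map distances give recombination frequencies of 0.130 and 0.130 for the two intervals.
With no interference, expected double-crossover frequency = 0.130 × 0.130 = 0.01690.
Expected number = 0.01690 × 1500 = 25.35 ≈ 25.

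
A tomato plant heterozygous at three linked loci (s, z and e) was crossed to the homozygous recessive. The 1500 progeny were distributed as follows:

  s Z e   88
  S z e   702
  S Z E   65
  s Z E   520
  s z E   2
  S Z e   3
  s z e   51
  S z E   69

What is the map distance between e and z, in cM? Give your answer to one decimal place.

10.8 cM

The two most frequent reciprocal classes, s Z E and S z e, are the parental types, so the F1 was s Z E / S z e.
The two rarest classes, s z E and S Z e, are the double crossovers. Comparing them with the parentals, only the z allele has switched, so z is the middle locus and the order is e – z – s.
Crossovers in the e–z interval produce the single-crossover classes s Z e and S z E (88 + 69 = 157) plus the double crossovers (5).
RF(e–z) = (157 + 5) / 1500 = 162/1500 = 0.1080 → 10.8 cM.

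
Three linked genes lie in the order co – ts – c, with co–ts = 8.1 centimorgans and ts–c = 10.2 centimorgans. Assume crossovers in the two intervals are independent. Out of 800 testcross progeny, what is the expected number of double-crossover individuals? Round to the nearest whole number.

Map distances give recombination frequencies of 0.081 and 0.102 for the two intervals.
With no interference, expected double-crossover frequency = 0.081 × 0.102 = 0.00826.
Expected number = 0.00826 × 800 = 6.61 ≈ 7.

7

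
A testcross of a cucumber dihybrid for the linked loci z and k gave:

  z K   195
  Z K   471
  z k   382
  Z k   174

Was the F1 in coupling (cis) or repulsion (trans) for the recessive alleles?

The two most frequent classes are Z K (471) and z k (382); these are the parental (non-recombinant) types.
So the F1 carried Z K on one chromosome and z k on the other — the recessive alleles are on the same chromosome (cis / coupling).

cis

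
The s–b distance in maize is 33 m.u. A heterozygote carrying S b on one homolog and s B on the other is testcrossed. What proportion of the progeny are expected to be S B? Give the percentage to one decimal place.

A map distance of 33 m.u. corresponds to a recombination frequency of 0.330.
The F1 is S b / s B, so S B is a recombinant gamete class with expected frequency r/2 = 0.330/2 = 0.1650.
That is 0.1650 = 16.5% of the progeny.

16.5%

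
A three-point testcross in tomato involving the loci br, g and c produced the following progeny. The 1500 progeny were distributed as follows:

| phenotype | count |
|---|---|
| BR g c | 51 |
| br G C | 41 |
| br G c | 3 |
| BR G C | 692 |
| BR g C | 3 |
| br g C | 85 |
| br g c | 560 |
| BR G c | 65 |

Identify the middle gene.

The two most frequent reciprocal classes, br g c and BR G C, are the parental types, so the F1 was br g c / BR G C.
The two rarest classes, br G c and BR g C, are the double crossovers. Comparing them with the parentals, only the g allele has switched, so g is the middle locus and the order is c – g – br.

g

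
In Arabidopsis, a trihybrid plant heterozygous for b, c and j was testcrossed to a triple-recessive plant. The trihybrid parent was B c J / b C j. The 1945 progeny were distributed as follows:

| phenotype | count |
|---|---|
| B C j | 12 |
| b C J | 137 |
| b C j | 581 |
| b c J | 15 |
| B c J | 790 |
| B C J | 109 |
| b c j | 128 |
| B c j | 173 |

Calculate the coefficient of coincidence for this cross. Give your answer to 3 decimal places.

0.590

The two rarest classes, b c J and B C j, are the double crossovers. Comparing them with the parentals, only the b allele has switched, so b is the middle locus and the order is c – b – j.
c–b: (237 + 27)/1945 = 0.1357; b–j: (310 + 27)/1945 = 0.1733.
Expected DCO frequency = 0.1357 × 0.1733 ≈ 0.02352; observed = 27/1945 ≈ 0.01388.
Coefficient of coincidence = 0.01388/0.02352 ≈ 0.590.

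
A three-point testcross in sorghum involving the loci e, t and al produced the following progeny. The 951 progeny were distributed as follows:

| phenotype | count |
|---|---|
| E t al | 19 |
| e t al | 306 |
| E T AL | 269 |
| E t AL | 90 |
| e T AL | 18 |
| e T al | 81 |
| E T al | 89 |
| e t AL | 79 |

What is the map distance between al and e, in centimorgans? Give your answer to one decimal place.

The two most frequent reciprocal classes, E T AL and e t al, are the parental types, so the F1 was E T AL / e t al.
The two rarest classes, e T AL and E t al, are the double crossovers. Comparing them with the parentals, only the e allele has switched, so e is the middle locus and the order is t – e – al.
Crossovers in the e–al interval produce the single-crossover classes E T al and e t AL (89 + 79 = 168) plus the double crossovers (37).
RF(e–al) = (168 + 37) / 951 = 205/951 = 0.2156 → 21.6 centimorgans.

21.6 centimorgans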